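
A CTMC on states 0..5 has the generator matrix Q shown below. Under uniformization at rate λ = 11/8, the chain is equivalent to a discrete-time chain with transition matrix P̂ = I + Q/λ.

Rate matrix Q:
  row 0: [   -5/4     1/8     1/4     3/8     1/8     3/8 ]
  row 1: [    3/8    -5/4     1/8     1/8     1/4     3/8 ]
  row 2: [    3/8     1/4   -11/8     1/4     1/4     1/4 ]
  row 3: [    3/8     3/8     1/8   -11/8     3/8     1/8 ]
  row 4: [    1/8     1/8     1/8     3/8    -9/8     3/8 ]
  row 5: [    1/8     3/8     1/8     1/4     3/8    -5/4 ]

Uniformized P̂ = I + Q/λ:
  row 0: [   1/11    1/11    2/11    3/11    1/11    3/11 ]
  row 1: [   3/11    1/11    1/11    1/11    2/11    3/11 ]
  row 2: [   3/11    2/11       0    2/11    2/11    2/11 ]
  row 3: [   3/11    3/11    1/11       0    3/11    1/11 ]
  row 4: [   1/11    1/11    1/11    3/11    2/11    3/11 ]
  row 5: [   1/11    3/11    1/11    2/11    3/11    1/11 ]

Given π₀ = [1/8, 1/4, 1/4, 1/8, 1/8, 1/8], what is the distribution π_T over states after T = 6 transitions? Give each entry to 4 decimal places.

t=0: π = [0.1250, 0.2500, 0.2500, 0.1250, 0.1250, 0.1250]
t=1: π = [0.2045, 0.1591, 0.0795, 0.1591, 0.1932, 0.2045]
t=2: π = [0.1632, 0.1643, 0.1023, 0.1746, 0.1963, 0.1994]
t=3: π = [0.1711, 0.1682, 0.0965, 0.1678, 0.2010, 0.1954]
t=4: π = [0.1695, 0.1657, 0.0977, 0.1698, 0.1993, 0.1979]
t=5: π = [0.1697, 0.1667, 0.0974, 0.1694, 0.1998, 0.1970]
t=6: π = [0.1697, 0.1664, 0.0975, 0.1695, 0.1997, 0.1973]

π = [0.1697, 0.1664, 0.0975, 0.1695, 0.1997, 0.1973]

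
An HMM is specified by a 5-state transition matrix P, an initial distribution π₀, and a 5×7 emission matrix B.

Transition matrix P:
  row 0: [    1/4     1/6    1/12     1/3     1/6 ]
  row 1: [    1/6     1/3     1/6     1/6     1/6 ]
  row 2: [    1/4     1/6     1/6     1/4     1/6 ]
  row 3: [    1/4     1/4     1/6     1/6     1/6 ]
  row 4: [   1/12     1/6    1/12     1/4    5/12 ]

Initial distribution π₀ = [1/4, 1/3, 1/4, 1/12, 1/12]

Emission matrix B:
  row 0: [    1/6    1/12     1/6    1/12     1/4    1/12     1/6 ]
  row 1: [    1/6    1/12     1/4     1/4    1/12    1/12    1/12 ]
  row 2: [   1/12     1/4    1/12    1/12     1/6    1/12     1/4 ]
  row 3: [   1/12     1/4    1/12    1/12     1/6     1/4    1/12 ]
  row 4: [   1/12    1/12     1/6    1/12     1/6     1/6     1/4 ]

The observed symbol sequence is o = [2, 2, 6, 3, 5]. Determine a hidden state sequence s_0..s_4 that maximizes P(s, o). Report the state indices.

path = [1, 1, 4, 4, 4]

t=0: δ = [4.167e-02, 8.333e-02, 2.083e-02, 6.944e-03, 1.389e-02]  (obs o_0=2)
t=1: δ = [2.315e-03, 6.944e-03, 1.157e-03, 1.157e-03, 2.315e-03]  ψ = [1, 1, 1, 0, 1]  (obs o_1=2)
t=2: δ = [1.929e-04, 1.929e-04, 2.894e-04, 9.645e-05, 2.894e-04]  ψ = [1, 1, 1, 1, 1]  (obs o_2=6)
t=3: δ = [6.028e-06, 1.608e-05, 4.019e-06, 6.028e-06, 1.005e-05]  ψ = [2, 1, 2, 2, 4]  (obs o_3=3)
t=4: δ = [2.233e-07, 4.465e-07, 2.233e-07, 6.698e-07, 6.977e-07]  ψ = [1, 1, 1, 1, 4]  (obs o_4=5)
backtrack: best end state = 4; path = [1, 1, 4, 4, 4]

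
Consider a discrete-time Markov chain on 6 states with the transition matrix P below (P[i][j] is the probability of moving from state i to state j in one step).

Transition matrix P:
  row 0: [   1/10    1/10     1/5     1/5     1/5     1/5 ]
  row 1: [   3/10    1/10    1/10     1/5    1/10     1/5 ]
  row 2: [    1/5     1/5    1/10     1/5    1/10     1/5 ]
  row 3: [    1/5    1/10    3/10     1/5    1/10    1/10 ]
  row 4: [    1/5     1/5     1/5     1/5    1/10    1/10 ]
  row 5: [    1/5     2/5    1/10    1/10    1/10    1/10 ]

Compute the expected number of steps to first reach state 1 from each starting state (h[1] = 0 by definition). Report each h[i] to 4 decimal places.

h = [5.6259, 0.0000, 5.1488, 5.7629, 5.2480, 4.1568]

First-step conditioning: h[1] = 0; for i ≠ 1, h[i] = 1 + Σ_k P[i][k]·h[k].
  h[0] = 1 + 1/10·h[0] + 1/5·h[2] + 1/5·h[3] + 1/5·h[4] + 1/5·h[5]
  h[2] = 1 + 1/5·h[0] + 1/10·h[2] + 1/5·h[3] + 1/10·h[4] + 1/5·h[5]
  h[3] = 1 + 1/5·h[0] + 3/10·h[2] + 1/5·h[3] + 1/10·h[4] + 1/10·h[5]
  h[4] = 1 + 1/5·h[0] + 1/5·h[2] + 1/5·h[3] + 1/10·h[4] + 1/10·h[5]
  h[5] = 1 + 1/5·h[0] + 1/10·h[2] + 1/10·h[3] + 1/10·h[4] + 1/10·h[5]
Solving the 5×5 linear system over states ≠ 1 gives exactly h = [11910/2117, 0, 10900/2117, 12200/2117, 11110/2117, 8800/2117] (h[1] = 0 is the target).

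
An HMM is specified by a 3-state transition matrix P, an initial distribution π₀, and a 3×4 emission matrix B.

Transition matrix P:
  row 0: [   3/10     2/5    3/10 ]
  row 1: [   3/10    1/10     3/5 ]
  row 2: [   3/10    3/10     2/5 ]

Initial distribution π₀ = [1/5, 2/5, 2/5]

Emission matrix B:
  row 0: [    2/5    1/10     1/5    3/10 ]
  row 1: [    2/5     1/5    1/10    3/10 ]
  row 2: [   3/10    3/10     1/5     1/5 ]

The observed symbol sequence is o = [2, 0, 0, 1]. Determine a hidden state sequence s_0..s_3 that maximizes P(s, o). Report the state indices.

path = [2, 0, 1, 2]

t=0: δ = [4.000e-02, 4.000e-02, 8.000e-02]  (obs o_0=2)
t=1: δ = [9.600e-03, 9.600e-03, 9.600e-03]  ψ = [2, 2, 2]  (obs o_1=0)
t=2: δ = [1.152e-03, 1.536e-03, 1.728e-03]  ψ = [0, 0, 1]  (obs o_2=0)
t=3: δ = [5.184e-05, 1.037e-04, 2.765e-04]  ψ = [2, 2, 1]  (obs o_3=1)
backtrack: best end state = 2; path = [2, 0, 1, 2]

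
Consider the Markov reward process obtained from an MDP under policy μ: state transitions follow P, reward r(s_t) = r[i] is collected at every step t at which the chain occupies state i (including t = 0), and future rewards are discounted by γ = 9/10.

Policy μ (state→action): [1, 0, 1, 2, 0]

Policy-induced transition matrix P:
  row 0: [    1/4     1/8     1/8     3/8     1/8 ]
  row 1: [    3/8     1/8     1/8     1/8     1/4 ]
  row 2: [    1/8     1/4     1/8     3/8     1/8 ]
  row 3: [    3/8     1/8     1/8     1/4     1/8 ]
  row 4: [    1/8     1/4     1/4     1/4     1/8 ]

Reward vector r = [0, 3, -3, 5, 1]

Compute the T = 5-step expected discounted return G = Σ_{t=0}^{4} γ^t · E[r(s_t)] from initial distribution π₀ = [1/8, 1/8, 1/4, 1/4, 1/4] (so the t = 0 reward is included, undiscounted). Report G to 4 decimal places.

G = 6.1089

t=0: π = [0.1250, 0.1250, 0.2500, 0.2500, 0.2500], E[r] = 1.1250, γ^t·E[r] = 1.125000, running G = 1.125000
t=1: π = [0.2344, 0.1875, 0.1563, 0.2813, 0.1406], E[r] = 1.6406, γ^t·E[r] = 1.476563, running G = 2.601563
t=2: π = [0.2715, 0.1621, 0.1426, 0.2754, 0.1484], E[r] = 1.5840, γ^t·E[r] = 1.283027, running G = 3.884590
t=3: π = [0.2683, 0.1614, 0.1436, 0.2815, 0.1453], E[r] = 1.6062, γ^t·E[r] = 1.170921, running G = 5.055510
t=4: π = [0.2693, 0.1611, 0.1432, 0.2813, 0.1452], E[r] = 1.6056, γ^t·E[r] = 1.053408, running G = 6.108919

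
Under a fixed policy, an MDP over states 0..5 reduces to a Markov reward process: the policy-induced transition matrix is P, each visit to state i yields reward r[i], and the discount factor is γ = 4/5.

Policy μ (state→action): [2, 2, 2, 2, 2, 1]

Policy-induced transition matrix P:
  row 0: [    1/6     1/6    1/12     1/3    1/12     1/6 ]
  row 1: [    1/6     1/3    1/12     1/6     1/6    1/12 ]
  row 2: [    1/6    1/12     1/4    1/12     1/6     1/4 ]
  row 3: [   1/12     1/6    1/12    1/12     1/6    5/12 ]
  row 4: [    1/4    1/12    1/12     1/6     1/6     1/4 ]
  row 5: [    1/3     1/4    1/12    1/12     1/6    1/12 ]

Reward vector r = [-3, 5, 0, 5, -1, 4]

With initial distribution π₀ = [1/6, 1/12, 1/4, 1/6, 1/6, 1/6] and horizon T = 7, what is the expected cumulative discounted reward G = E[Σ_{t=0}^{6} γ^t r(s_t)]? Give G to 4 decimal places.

t=0: π = [0.1667, 0.0833, 0.2500, 0.1667, 0.1667, 0.1667], E[r] = 1.2500, γ^t·E[r] = 1.250000, running G = 1.250000
t=1: π = [0.1944, 0.1597, 0.1250, 0.1458, 0.1528, 0.2222], E[r] = 1.6806, γ^t·E[r] = 1.344444, running G = 2.594444
t=2: π = [0.2043, 0.1887, 0.1042, 0.1580, 0.1505, 0.1944], E[r] = 1.7477, γ^t·E[r] = 1.118519, running G = 3.712963
t=3: π = [0.1984, 0.1931, 0.1007, 0.1627, 0.1496, 0.1955], E[r] = 1.8156, γ^t·E[r] = 0.929605, running G = 4.642568
t=4: π = [0.1982, 0.1943, 0.1001, 0.1615, 0.1501, 0.1958], E[r] = 1.8176, γ^t·E[r] = 0.744476, running G = 5.387044
t=5: π = [0.1984, 0.1945, 0.1000, 0.1616, 0.1502, 0.1954], E[r] = 1.8168, γ^t·E[r] = 0.595315, running G = 5.982359
t=6: π = [0.1983, 0.1945, 0.1000, 0.1616, 0.1501, 0.1954], E[r] = 1.8175, γ^t·E[r] = 0.476448, running G = 6.458807

G = 6.4588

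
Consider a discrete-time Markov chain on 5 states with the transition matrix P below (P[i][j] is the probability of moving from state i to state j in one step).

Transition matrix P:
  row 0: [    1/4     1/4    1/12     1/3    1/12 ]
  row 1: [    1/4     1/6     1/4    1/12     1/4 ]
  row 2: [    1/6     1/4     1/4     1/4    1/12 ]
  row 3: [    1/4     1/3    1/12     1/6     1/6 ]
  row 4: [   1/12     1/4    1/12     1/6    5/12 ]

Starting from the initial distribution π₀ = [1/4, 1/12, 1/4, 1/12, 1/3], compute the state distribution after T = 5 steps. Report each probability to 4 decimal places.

t=0: π = [0.2500, 0.0833, 0.2500, 0.0833, 0.3333]
t=1: π = [0.1736, 0.2500, 0.1389, 0.2222, 0.2153]
t=2: π = [0.2025, 0.2477, 0.1481, 0.1863, 0.2153]
t=3: π = [0.2018, 0.2449, 0.1493, 0.1921, 0.2119]
t=4: π = [0.2022, 0.2456, 0.1490, 0.1923, 0.2108]
t=5: π = [0.2024, 0.2456, 0.1491, 0.1923, 0.2106]

π = [0.2024, 0.2456, 0.1491, 0.1923, 0.2106]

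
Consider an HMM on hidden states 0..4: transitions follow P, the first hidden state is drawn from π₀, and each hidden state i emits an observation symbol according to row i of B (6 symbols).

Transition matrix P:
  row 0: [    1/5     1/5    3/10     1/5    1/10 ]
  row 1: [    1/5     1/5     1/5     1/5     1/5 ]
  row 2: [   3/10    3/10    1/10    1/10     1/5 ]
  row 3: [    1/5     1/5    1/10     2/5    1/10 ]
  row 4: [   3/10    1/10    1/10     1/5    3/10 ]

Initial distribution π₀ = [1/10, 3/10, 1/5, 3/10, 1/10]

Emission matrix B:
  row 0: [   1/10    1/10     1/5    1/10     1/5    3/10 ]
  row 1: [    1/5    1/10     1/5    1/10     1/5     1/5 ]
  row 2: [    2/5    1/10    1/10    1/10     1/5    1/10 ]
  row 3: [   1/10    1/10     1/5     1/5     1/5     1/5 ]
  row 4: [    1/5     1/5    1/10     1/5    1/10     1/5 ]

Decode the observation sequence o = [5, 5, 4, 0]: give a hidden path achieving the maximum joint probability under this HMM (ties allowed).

t=0: δ = [3.000e-02, 6.000e-02, 2.000e-02, 6.000e-02, 2.000e-02]  (obs o_0=5)
t=1: δ = [3.600e-03, 2.400e-03, 1.200e-03, 4.800e-03, 2.400e-03]  ψ = [1, 1, 1, 3, 1]  (obs o_1=5)
t=2: δ = [1.920e-04, 1.920e-04, 2.160e-04, 3.840e-04, 7.200e-05]  ψ = [3, 3, 0, 3, 4]  (obs o_2=4)
t=3: δ = [7.680e-06, 1.536e-05, 2.304e-05, 1.536e-05, 8.640e-06]  ψ = [3, 3, 0, 3, 2]  (obs o_3=0)
backtrack: best end state = 2; path = [3, 3, 0, 2]

path = [3, 3, 0, 2]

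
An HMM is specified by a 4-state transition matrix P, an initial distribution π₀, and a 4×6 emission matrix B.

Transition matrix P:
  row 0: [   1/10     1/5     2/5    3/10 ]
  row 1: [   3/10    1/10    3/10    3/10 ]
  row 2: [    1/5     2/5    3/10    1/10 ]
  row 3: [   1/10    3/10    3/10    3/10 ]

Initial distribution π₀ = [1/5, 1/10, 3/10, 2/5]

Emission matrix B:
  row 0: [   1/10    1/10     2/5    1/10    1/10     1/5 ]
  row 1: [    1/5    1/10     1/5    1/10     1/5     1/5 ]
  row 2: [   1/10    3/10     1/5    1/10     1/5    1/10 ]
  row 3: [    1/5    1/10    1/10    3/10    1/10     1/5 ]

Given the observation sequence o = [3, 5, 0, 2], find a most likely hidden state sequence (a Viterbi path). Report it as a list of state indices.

path = [3, 3, 1, 0]

t=0: δ = [2.000e-02, 1.000e-02, 3.000e-02, 1.200e-01]  (obs o_0=3)
t=1: δ = [2.400e-03, 7.200e-03, 3.600e-03, 7.200e-03]  ψ = [3, 3, 3, 3]  (obs o_1=5)
t=2: δ = [2.160e-04, 4.320e-04, 2.160e-04, 4.320e-04]  ψ = [1, 3, 1, 1]  (obs o_2=0)
t=3: δ = [5.184e-05, 2.592e-05, 2.592e-05, 1.296e-05]  ψ = [1, 3, 1, 1]  (obs o_3=2)
backtrack: best end state = 0; path = [3, 3, 1, 0]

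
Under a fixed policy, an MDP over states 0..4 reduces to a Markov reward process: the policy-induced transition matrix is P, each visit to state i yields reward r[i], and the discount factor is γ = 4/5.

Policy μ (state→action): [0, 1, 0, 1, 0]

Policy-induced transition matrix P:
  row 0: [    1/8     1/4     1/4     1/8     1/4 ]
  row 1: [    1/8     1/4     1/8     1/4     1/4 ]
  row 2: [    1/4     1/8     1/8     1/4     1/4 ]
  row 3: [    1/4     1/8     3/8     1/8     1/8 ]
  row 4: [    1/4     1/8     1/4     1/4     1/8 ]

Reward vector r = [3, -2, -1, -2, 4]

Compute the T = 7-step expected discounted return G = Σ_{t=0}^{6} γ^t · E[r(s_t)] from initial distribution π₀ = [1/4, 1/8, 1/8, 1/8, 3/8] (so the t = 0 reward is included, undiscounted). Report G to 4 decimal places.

G = 2.8778

t=0: π = [0.2500, 0.1250, 0.1250, 0.1250, 0.3750], E[r] = 1.6250, γ^t·E[r] = 1.625000, running G = 1.625000
t=1: π = [0.2031, 0.1719, 0.2344, 0.2031, 0.1875], E[r] = 0.3750, γ^t·E[r] = 0.300000, running G = 1.925000
t=2: π = [0.2031, 0.1719, 0.2246, 0.1992, 0.2012], E[r] = 0.4473, γ^t·E[r] = 0.286250, running G = 2.211250
t=3: π = [0.2031, 0.1719, 0.2253, 0.1997, 0.2000], E[r] = 0.4407, γ^t·E[r] = 0.225625, running G = 2.436875
t=4: π = [0.2031, 0.1719, 0.2253, 0.1996, 0.2000], E[r] = 0.4412, γ^t·E[r] = 0.180713, running G = 2.617588
t=5: π = [0.2031, 0.1719, 0.2253, 0.1997, 0.2000], E[r] = 0.4412, γ^t·E[r] = 0.144561, running G = 2.762149
t=6: π = [0.2031, 0.1719, 0.2253, 0.1997, 0.2000], E[r] = 0.4412, γ^t·E[r] = 0.115649, running G = 2.877797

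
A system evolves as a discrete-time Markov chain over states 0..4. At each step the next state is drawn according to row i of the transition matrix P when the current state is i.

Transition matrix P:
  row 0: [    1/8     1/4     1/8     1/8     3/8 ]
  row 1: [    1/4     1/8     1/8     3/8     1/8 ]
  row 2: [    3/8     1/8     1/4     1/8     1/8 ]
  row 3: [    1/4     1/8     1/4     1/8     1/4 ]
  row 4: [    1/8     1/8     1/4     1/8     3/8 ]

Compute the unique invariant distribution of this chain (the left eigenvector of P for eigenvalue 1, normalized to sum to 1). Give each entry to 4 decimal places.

π = [0.2154, 0.1519, 0.2041, 0.1630, 0.2656]

Balance equations π_j = Σ_i π_i·P[i][j]:
  π_0 = 1/8·π_0 + 1/4·π_1 + 3/8·π_2 + 1/4·π_3 + 1/8·π_4
  π_1 = 1/4·π_0 + 1/8·π_1 + 1/8·π_2 + 1/8·π_3 + 1/8·π_4
  π_2 = 1/8·π_0 + 1/8·π_1 + 1/4·π_2 + 1/4·π_3 + 1/4·π_4
  π_3 = 1/8·π_0 + 3/8·π_1 + 1/8·π_2 + 1/8·π_3 + 1/8·π_4
  normalize: π_0 + π_1 + π_2 + π_3 + π_4 = 1
Solving the linear system gives exactly π = [14/65, 79/520, 849/4160, 339/2080, 17/64].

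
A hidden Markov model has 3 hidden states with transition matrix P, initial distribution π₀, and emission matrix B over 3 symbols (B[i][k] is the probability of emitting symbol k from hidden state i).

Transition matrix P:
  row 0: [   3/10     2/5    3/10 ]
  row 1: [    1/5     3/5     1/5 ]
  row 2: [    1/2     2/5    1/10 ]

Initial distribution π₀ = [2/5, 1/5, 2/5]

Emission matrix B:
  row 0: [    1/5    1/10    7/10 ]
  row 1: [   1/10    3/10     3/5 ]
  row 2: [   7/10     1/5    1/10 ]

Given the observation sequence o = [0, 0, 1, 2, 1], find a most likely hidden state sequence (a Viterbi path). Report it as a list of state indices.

t=0: δ = [8.000e-02, 2.000e-02, 2.800e-01]  (obs o_0=0)
t=1: δ = [2.800e-02, 1.120e-02, 1.960e-02]  ψ = [2, 2, 2]  (obs o_1=0)
t=2: δ = [9.800e-04, 3.360e-03, 1.680e-03]  ψ = [2, 0, 0]  (obs o_2=1)
t=3: δ = [5.880e-04, 1.210e-03, 6.720e-05]  ψ = [2, 1, 1]  (obs o_3=2)
t=4: δ = [2.419e-05, 2.177e-04, 4.838e-05]  ψ = [1, 1, 1]  (obs o_4=1)
backtrack: best end state = 1; path = [2, 0, 1, 1, 1]

path = [2, 0, 1, 1, 1]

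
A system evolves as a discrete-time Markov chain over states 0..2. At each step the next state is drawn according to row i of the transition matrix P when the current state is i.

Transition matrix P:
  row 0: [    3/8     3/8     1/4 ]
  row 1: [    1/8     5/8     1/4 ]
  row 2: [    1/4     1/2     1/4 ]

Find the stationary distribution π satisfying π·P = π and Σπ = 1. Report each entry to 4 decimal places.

π = [0.2083, 0.5417, 0.2500]

Balance equations π_j = Σ_i π_i·P[i][j]:
  π_0 = 3/8·π_0 + 1/8·π_1 + 1/4·π_2
  π_1 = 3/8·π_0 + 5/8·π_1 + 1/2·π_2
  normalize: π_0 + π_1 + π_2 = 1
Solving the linear system gives exactly π = [5/24, 13/24, 1/4].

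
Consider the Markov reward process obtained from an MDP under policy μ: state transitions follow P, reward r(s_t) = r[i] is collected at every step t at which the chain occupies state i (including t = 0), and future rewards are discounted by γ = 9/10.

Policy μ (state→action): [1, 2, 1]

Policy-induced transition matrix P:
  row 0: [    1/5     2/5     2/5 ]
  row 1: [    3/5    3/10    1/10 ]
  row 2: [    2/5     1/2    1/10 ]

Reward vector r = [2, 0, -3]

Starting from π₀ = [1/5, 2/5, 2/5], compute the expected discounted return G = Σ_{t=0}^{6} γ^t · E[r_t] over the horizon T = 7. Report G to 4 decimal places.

t=0: π = [0.2000, 0.4000, 0.4000], E[r] = -0.8000, γ^t·E[r] = -0.800000, running G = -0.800000
t=1: π = [0.4400, 0.4000, 0.1600], E[r] = 0.4000, γ^t·E[r] = 0.360000, running G = -0.440000
t=2: π = [0.3920, 0.3760, 0.2320], E[r] = 0.0880, γ^t·E[r] = 0.071280, running G = -0.368720
t=3: π = [0.3968, 0.3856, 0.2176], E[r] = 0.1408, γ^t·E[r] = 0.102643, running G = -0.266077
t=4: π = [0.3978, 0.3832, 0.2190], E[r] = 0.1384, γ^t·E[r] = 0.090804, running G = -0.175273
t=5: π = [0.3971, 0.3836, 0.2193], E[r] = 0.1362, γ^t·E[r] = 0.080420, running G = -0.094853
t=6: π = [0.3973, 0.3836, 0.2191], E[r] = 0.1372, γ^t·E[r] = 0.072924, running G = -0.021929

G = -0.0219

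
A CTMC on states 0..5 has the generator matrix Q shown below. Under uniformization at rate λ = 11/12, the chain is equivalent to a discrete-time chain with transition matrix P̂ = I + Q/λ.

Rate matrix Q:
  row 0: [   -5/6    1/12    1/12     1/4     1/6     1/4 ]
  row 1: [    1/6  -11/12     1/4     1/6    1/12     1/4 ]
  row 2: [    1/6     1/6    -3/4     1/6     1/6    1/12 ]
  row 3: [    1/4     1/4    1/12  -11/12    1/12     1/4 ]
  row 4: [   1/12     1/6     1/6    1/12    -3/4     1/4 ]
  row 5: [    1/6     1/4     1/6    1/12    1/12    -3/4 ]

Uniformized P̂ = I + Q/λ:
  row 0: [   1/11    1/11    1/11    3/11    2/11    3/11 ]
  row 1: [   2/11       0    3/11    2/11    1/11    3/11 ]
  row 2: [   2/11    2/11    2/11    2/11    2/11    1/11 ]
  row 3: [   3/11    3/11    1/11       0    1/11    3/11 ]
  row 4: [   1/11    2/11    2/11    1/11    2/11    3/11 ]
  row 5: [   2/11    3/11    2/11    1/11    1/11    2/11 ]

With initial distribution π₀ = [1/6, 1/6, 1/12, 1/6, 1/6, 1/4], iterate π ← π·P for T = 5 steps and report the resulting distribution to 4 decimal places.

π = [0.1672, 0.1688, 0.1693, 0.1393, 0.1336, 0.2218]

t=0: π = [0.1667, 0.1667, 0.0833, 0.1667, 0.1667, 0.2500]
t=1: π = [0.1667, 0.1742, 0.1667, 0.1288, 0.1288, 0.2348]
t=2: π = [0.1667, 0.1680, 0.1708, 0.1405, 0.1329, 0.2211]
t=3: π = [0.1674, 0.1690, 0.1692, 0.1392, 0.1337, 0.2216]
t=4: π = [0.1671, 0.1687, 0.1693, 0.1394, 0.1337, 0.2218]
t=5: π = [0.1672, 0.1688, 0.1693, 0.1393, 0.1336, 0.2218]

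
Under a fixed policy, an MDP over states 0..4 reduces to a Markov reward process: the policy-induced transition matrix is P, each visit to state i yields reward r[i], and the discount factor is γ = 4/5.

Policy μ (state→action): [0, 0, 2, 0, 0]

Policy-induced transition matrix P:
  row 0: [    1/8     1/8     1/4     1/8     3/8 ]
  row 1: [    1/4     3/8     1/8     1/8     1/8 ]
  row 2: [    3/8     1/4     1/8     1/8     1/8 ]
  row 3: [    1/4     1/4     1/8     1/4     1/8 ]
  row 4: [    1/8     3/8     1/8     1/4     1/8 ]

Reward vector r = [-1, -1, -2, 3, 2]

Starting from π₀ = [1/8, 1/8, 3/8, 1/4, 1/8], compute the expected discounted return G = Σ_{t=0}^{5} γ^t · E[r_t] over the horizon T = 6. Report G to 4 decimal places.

G = 0.1411

t=0: π = [0.1250, 0.1250, 0.3750, 0.2500, 0.1250], E[r] = 0.0000, γ^t·E[r] = 0.000000, running G = 0.000000
t=1: π = [0.2656, 0.2656, 0.1406, 0.1719, 0.1563], E[r] = 0.0156, γ^t·E[r] = 0.012500, running G = 0.012500
t=2: π = [0.2148, 0.2695, 0.1582, 0.1660, 0.1914], E[r] = 0.0801, γ^t·E[r] = 0.051250, running G = 0.063750
t=3: π = [0.2190, 0.2808, 0.1519, 0.1697, 0.1787], E[r] = 0.0630, γ^t·E[r] = 0.032250, running G = 0.096000
t=4: π = [0.2193, 0.2801, 0.1524, 0.1685, 0.1797], E[r] = 0.0611, γ^t·E[r] = 0.025013, running G = 0.121013
t=5: π = [0.2192, 0.2801, 0.1524, 0.1685, 0.1798], E[r] = 0.0612, γ^t·E[r] = 0.020051, running G = 0.141064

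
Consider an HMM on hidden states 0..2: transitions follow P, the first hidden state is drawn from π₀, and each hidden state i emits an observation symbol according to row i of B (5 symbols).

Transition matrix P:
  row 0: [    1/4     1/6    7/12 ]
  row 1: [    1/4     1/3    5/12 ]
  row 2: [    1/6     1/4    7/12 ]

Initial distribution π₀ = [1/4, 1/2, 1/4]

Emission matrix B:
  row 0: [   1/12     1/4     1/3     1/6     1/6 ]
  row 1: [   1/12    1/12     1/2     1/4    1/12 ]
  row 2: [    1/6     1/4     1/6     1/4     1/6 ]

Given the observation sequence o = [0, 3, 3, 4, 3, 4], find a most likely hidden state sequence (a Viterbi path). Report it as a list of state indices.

path = [2, 2, 2, 2, 2, 2]

t=0: δ = [2.083e-02, 4.167e-02, 4.167e-02]  (obs o_0=0)
t=1: δ = [1.736e-03, 3.472e-03, 6.076e-03]  ψ = [1, 1, 2]  (obs o_1=3)
t=2: δ = [1.688e-04, 3.798e-04, 8.861e-04]  ψ = [2, 2, 2]  (obs o_2=3)
t=3: δ = [2.462e-05, 1.846e-05, 8.615e-05]  ψ = [2, 2, 2]  (obs o_3=4)
t=4: δ = [2.393e-06, 5.385e-06, 1.256e-05]  ψ = [2, 2, 2]  (obs o_4=3)
t=5: δ = [3.490e-07, 2.617e-07, 1.221e-06]  ψ = [2, 2, 2]  (obs o_5=4)
backtrack: best end state = 2; path = [2, 2, 2, 2, 2, 2]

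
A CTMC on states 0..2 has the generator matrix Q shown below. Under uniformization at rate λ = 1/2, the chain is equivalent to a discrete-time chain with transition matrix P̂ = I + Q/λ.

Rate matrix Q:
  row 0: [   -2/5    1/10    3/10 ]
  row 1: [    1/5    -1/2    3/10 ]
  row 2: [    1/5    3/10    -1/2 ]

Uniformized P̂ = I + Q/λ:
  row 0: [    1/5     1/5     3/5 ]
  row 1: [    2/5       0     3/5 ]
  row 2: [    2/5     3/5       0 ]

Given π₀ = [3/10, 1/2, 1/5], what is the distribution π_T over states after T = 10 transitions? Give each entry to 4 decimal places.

π = [0.3333, 0.2927, 0.3739]

t=0: π = [0.3000, 0.5000, 0.2000]
t=1: π = [0.3400, 0.1800, 0.4800]
t=2: π = [0.3320, 0.3560, 0.3120]
t=3: π = [0.3336, 0.2536, 0.4128]
t=4: π = [0.3333, 0.3144, 0.3523]
t=5: π = [0.3333, 0.2780, 0.3886]
t=6: π = [0.3333, 0.2998, 0.3668]
t=7: π = [0.3333, 0.2868, 0.3799]
t=8: π = [0.3333, 0.2946, 0.3721]
t=9: π = [0.3333, 0.2899, 0.3768]
t=10: π = [0.3333, 0.2927, 0.3739]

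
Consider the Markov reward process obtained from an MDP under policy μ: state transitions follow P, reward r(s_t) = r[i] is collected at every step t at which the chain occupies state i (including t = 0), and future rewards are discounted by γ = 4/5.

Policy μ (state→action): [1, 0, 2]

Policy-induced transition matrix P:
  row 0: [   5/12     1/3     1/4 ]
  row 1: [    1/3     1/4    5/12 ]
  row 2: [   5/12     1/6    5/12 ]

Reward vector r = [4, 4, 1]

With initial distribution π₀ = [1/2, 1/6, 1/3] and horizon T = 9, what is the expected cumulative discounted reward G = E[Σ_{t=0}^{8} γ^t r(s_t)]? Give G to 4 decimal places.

G = 12.8567

t=0: π = [0.5000, 0.1667, 0.3333], E[r] = 3.0000, γ^t·E[r] = 3.000000, running G = 3.000000
t=1: π = [0.4028, 0.2639, 0.3333], E[r] = 3.0000, γ^t·E[r] = 2.400000, running G = 5.400000
t=2: π = [0.3947, 0.2558, 0.3495], E[r] = 2.9514, γ^t·E[r] = 1.888889, running G = 7.288889
t=3: π = [0.3954, 0.2538, 0.3509], E[r] = 2.9473, γ^t·E[r] = 1.509037, running G = 8.797926
t=4: π = [0.3955, 0.2537, 0.3508], E[r] = 2.9477, γ^t·E[r] = 1.207368, running G = 10.005294
t=5: π = [0.3955, 0.2537, 0.3507], E[r] = 2.9478, γ^t·E[r] = 0.965922, running G = 10.971216
t=6: π = [0.3955, 0.2537, 0.3507], E[r] = 2.9478, γ^t·E[r] = 0.772738, running G = 11.743954
t=7: π = [0.3955, 0.2537, 0.3507], E[r] = 2.9478, γ^t·E[r] = 0.618190, running G = 12.362144
t=8: π = [0.3955, 0.2537, 0.3507], E[r] = 2.9478, γ^t·E[r] = 0.494552, running G = 12.856697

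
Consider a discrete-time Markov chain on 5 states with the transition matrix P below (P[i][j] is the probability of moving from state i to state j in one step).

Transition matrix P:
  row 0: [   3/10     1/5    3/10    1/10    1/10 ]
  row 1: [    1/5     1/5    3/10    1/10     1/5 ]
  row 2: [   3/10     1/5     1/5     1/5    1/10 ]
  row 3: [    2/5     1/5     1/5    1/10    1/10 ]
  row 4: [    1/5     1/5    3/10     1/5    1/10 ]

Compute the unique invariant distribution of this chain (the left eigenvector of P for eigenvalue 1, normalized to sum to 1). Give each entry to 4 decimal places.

π = [0.2818, 0.2000, 0.2602, 0.1380, 0.1200]

Balance equations π_j = Σ_i π_i·P[i][j]:
  π_0 = 3/10·π_0 + 1/5·π_1 + 3/10·π_2 + 2/5·π_3 + 1/5·π_4
  π_1 = 1/5·π_0 + 1/5·π_1 + 1/5·π_2 + 1/5·π_3 + 1/5·π_4
  π_2 = 3/10·π_0 + 3/10·π_1 + 1/5·π_2 + 1/5·π_3 + 3/10·π_4
  π_3 = 1/10·π_0 + 1/10·π_1 + 1/5·π_2 + 1/10·π_3 + 1/5·π_4
  normalize: π_0 + π_1 + π_2 + π_3 + π_4 = 1
Solving the linear system gives exactly π = [782/2775, 1/5, 722/2775, 383/2775, 3/25].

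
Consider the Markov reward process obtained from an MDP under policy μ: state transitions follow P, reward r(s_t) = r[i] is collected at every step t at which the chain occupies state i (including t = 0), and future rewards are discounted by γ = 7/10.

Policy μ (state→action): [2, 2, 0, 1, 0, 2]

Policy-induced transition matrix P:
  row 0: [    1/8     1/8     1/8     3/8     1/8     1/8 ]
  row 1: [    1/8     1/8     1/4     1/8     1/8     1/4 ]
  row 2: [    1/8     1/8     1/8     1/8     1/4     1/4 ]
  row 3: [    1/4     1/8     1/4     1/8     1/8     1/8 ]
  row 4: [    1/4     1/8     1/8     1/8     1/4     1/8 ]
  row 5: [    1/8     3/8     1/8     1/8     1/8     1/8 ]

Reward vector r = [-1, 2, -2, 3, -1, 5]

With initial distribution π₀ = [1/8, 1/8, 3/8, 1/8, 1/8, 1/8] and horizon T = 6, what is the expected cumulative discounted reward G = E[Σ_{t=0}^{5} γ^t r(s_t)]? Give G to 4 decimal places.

t=0: π = [0.1250, 0.1250, 0.3750, 0.1250, 0.1250, 0.1250], E[r] = 0.2500, γ^t·E[r] = 0.250000, running G = 0.250000
t=1: π = [0.1563, 0.1563, 0.1563, 0.1563, 0.1875, 0.1875], E[r] = 1.0625, γ^t·E[r] = 0.743750, running G = 0.993750
t=2: π = [0.1680, 0.1719, 0.1641, 0.1641, 0.1680, 0.1641], E[r] = 0.9922, γ^t·E[r] = 0.486172, running G = 1.479922
t=3: π = [0.1665, 0.1660, 0.1670, 0.1670, 0.1665, 0.1670], E[r] = 1.0010, γ^t·E[r] = 0.343335, running G = 1.823257
t=4: π = [0.1667, 0.1667, 0.1666, 0.1666, 0.1667, 0.1666], E[r] = 0.9999, γ^t·E[r] = 0.240071, running G = 2.063328
t=5: π = [0.1667, 0.1667, 0.1667, 0.1667, 0.1667, 0.1667], E[r] = 1.0000, γ^t·E[r] = 0.168073, running G = 2.231400

G = 2.2314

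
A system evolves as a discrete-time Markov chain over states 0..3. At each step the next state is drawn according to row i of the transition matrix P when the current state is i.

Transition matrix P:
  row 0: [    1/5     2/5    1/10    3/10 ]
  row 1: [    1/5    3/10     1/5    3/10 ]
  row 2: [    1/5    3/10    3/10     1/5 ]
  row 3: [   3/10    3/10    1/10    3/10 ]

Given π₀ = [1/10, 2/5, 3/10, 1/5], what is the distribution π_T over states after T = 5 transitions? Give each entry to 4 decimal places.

t=0: π = [0.1000, 0.4000, 0.3000, 0.2000]
t=1: π = [0.2200, 0.3100, 0.2000, 0.2700]
t=2: π = [0.2270, 0.3220, 0.1710, 0.2800]
t=3: π = [0.2280, 0.3227, 0.1664, 0.2829]
t=4: π = [0.2283, 0.3228, 0.1656, 0.2834]
t=5: π = [0.2283, 0.3228, 0.1654, 0.2834]

π = [0.2283, 0.3228, 0.1654, 0.2834]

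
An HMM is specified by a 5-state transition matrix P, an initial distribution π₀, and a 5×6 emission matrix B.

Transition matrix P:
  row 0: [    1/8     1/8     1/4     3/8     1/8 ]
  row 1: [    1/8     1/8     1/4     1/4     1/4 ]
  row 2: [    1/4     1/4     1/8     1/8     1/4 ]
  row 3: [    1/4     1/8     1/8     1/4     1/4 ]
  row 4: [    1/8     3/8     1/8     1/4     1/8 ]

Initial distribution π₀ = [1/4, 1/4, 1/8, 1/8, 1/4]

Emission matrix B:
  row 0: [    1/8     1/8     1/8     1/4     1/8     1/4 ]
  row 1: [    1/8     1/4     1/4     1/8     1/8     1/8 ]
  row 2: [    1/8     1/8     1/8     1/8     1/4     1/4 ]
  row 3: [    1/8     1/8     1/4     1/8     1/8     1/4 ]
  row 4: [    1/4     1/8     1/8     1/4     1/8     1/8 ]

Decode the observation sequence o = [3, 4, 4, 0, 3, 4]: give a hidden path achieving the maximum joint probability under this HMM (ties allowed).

t=0: δ = [6.250e-02, 3.125e-02, 1.562e-02, 1.562e-02, 6.250e-02]  (obs o_0=3)
t=1: δ = [9.766e-04, 2.930e-03, 3.906e-03, 2.930e-03, 9.766e-04]  ψ = [0, 4, 0, 0, 0]  (obs o_1=4)
t=2: δ = [1.221e-04, 1.221e-04, 1.831e-04, 9.155e-05, 1.221e-04]  ψ = [2, 2, 1, 1, 2]  (obs o_2=4)
t=3: δ = [5.722e-06, 5.722e-06, 3.815e-06, 5.722e-06, 1.144e-05]  ψ = [2, 2, 0, 0, 2]  (obs o_3=0)
t=4: δ = [3.576e-07, 5.364e-07, 1.788e-07, 3.576e-07, 3.576e-07]  ψ = [3, 4, 0, 4, 1]  (obs o_4=3)
t=5: δ = [1.118e-08, 1.676e-08, 3.353e-08, 1.676e-08, 1.676e-08]  ψ = [3, 4, 1, 0, 1]  (obs o_5=4)
backtrack: best end state = 2; path = [4, 1, 2, 4, 1, 2]

path = [4, 1, 2, 4, 1, 2]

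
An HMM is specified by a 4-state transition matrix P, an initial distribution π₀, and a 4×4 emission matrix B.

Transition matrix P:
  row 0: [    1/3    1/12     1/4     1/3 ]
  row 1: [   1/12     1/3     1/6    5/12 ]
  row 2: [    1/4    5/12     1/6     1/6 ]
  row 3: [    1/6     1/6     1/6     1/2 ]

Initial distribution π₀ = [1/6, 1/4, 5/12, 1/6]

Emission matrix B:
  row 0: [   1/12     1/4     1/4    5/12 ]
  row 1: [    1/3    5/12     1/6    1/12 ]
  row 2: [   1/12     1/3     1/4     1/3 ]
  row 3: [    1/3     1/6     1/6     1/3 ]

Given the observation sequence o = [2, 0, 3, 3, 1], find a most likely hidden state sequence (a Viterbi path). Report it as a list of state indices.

path = [2, 1, 3, 3, 3]

t=0: δ = [4.167e-02, 4.167e-02, 1.042e-01, 2.778e-02]  (obs o_0=2)
t=1: δ = [2.170e-03, 1.447e-02, 1.447e-03, 5.787e-03]  ψ = [2, 2, 2, 1]  (obs o_1=0)
t=2: δ = [5.023e-04, 4.019e-04, 8.038e-04, 2.009e-03]  ψ = [1, 1, 1, 1]  (obs o_2=3)
t=3: δ = [1.395e-04, 2.791e-05, 1.116e-04, 3.349e-04]  ψ = [3, 2, 3, 3]  (obs o_3=3)
t=4: δ = [1.395e-05, 2.326e-05, 1.861e-05, 2.791e-05]  ψ = [3, 3, 3, 3]  (obs o_4=1)
backtrack: best end state = 3; path = [2, 1, 3, 3, 3]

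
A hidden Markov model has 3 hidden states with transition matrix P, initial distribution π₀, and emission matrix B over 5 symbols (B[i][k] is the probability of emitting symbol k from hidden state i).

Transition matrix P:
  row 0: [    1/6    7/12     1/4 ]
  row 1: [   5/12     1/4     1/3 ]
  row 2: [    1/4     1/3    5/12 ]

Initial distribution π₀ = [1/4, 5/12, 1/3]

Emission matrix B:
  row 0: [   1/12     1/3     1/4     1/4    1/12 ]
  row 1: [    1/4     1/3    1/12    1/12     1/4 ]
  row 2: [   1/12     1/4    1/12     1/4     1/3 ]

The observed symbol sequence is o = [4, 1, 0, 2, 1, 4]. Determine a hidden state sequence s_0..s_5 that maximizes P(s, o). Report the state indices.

path = [1, 0, 1, 0, 1, 2]

t=0: δ = [2.083e-02, 1.042e-01, 1.111e-01]  (obs o_0=4)
t=1: δ = [1.447e-02, 1.235e-02, 1.157e-02]  ψ = [1, 2, 2]  (obs o_1=1)
t=2: δ = [4.287e-04, 2.110e-03, 4.019e-04]  ψ = [1, 0, 2]  (obs o_2=0)
t=3: δ = [2.198e-04, 4.396e-05, 5.861e-05]  ψ = [1, 1, 1]  (obs o_3=2)
t=4: δ = [1.221e-05, 4.273e-05, 1.374e-05]  ψ = [0, 0, 0]  (obs o_4=1)
t=5: δ = [1.484e-06, 2.671e-06, 4.748e-06]  ψ = [1, 1, 1]  (obs o_5=4)
backtrack: best end state = 2; path = [1, 0, 1, 0, 1, 2]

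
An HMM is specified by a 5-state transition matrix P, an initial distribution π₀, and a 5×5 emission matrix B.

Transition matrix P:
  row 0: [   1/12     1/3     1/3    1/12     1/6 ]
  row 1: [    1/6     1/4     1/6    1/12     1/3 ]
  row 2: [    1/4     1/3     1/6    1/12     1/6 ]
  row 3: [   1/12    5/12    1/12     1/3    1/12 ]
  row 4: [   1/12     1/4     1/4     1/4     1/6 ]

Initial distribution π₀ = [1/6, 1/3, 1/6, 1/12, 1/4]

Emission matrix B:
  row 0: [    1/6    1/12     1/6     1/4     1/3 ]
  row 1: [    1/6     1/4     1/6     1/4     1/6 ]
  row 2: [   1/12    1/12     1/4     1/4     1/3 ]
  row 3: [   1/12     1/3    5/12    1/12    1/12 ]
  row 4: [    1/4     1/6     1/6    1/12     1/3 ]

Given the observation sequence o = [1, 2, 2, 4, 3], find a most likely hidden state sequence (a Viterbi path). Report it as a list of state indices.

t=0: δ = [1.389e-02, 8.333e-02, 1.389e-02, 2.778e-02, 4.167e-02]  (obs o_0=1)
t=1: δ = [2.315e-03, 3.472e-03, 3.472e-03, 4.340e-03, 4.630e-03]  ψ = [1, 1, 1, 4, 1]  (obs o_1=2)
t=2: δ = [1.447e-04, 3.014e-04, 2.894e-04, 6.028e-04, 1.929e-04]  ψ = [2, 3, 4, 3, 1]  (obs o_2=2)
t=3: δ = [2.411e-05, 4.186e-05, 1.674e-05, 1.674e-05, 3.349e-05]  ψ = [2, 3, 1, 3, 1]  (obs o_3=4)
t=4: δ = [1.744e-06, 2.616e-06, 2.093e-06, 6.977e-07, 1.163e-06]  ψ = [1, 1, 4, 4, 1]  (obs o_4=3)
backtrack: best end state = 1; path = [4, 3, 3, 1, 1]

path = [4, 3, 3, 1, 1]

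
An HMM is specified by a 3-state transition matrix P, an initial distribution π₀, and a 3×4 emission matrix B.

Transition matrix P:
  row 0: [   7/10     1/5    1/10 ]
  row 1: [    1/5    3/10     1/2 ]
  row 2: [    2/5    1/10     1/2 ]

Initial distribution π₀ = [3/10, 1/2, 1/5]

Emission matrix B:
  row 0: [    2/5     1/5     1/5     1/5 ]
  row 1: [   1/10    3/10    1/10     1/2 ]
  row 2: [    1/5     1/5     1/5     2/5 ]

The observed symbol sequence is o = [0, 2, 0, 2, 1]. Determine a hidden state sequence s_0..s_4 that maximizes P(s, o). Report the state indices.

t=0: δ = [1.200e-01, 5.000e-02, 4.000e-02]  (obs o_0=0)
t=1: δ = [1.680e-02, 2.400e-03, 5.000e-03]  ψ = [0, 0, 1]  (obs o_1=2)
t=2: δ = [4.704e-03, 3.360e-04, 5.000e-04]  ψ = [0, 0, 2]  (obs o_2=0)
t=3: δ = [6.586e-04, 9.408e-05, 9.408e-05]  ψ = [0, 0, 0]  (obs o_3=2)
t=4: δ = [9.220e-05, 3.951e-05, 1.317e-05]  ψ = [0, 0, 0]  (obs o_4=1)
backtrack: best end state = 0; path = [0, 0, 0, 0, 0]

path = [0, 0, 0, 0, 0]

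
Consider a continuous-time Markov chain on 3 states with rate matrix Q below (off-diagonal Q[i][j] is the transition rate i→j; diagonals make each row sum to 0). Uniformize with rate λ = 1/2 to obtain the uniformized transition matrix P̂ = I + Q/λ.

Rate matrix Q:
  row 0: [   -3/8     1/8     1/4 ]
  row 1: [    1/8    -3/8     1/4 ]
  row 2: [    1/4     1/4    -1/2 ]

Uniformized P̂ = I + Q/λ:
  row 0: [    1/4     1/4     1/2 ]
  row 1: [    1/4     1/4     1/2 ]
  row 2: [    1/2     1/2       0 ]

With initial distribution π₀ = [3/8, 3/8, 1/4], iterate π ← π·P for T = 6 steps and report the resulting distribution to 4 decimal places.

t=0: π = [0.3750, 0.3750, 0.2500]
t=1: π = [0.3125, 0.3125, 0.3750]
t=2: π = [0.3438, 0.3438, 0.3125]
t=3: π = [0.3281, 0.3281, 0.3438]
t=4: π = [0.3359, 0.3359, 0.3281]
t=5: π = [0.3320, 0.3320, 0.3359]
t=6: π = [0.3340, 0.3340, 0.3320]

π = [0.3340, 0.3340, 0.3320]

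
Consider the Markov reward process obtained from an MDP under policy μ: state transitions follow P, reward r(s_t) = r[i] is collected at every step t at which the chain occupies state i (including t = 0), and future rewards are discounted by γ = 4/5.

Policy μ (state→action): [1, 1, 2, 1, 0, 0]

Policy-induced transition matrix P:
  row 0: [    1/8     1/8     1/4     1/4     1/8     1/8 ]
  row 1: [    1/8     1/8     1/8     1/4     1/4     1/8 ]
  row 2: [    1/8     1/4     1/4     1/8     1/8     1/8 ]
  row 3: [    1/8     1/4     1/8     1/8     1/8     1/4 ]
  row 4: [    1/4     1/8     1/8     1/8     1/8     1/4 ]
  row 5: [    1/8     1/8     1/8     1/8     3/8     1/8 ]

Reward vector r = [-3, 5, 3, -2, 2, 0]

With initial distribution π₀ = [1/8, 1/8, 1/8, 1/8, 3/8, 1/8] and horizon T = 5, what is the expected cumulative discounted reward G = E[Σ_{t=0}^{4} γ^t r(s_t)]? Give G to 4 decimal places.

G = 3.1845

t=0: π = [0.1250, 0.1250, 0.1250, 0.1250, 0.3750, 0.1250], E[r] = 1.1250, γ^t·E[r] = 1.125000, running G = 1.125000
t=1: π = [0.1719, 0.1563, 0.1563, 0.1563, 0.1719, 0.1875], E[r] = 0.7656, γ^t·E[r] = 0.612500, running G = 1.737500
t=2: π = [0.1465, 0.1641, 0.1660, 0.1660, 0.1914, 0.1660], E[r] = 0.9297, γ^t·E[r] = 0.595000, running G = 2.332500
t=3: π = [0.1489, 0.1665, 0.1641, 0.1638, 0.1870, 0.1697], E[r] = 0.9243, γ^t·E[r] = 0.473250, running G = 2.805750
t=4: π = [0.1484, 0.1660, 0.1641, 0.1644, 0.1882, 0.1689], E[r] = 0.9248, γ^t·E[r] = 0.378788, running G = 3.184538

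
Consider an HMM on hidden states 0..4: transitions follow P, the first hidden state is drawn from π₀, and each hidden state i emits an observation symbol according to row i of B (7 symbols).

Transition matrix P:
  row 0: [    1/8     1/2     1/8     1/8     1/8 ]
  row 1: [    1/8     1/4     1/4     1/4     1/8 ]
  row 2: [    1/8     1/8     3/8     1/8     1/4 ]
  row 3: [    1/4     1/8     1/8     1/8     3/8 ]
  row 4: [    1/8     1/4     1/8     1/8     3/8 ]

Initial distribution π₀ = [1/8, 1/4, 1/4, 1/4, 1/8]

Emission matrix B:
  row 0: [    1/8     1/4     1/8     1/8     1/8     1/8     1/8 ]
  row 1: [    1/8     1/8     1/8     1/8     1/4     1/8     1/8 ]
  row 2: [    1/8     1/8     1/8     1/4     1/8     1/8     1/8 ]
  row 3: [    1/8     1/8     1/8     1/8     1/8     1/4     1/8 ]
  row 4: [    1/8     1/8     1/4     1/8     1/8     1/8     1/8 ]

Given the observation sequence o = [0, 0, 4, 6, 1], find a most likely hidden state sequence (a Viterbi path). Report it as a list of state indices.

path = [3, 0, 1, 3, 0]

t=0: δ = [1.562e-02, 3.125e-02, 3.125e-02, 3.125e-02, 1.562e-02]  (obs o_0=0)
t=1: δ = [9.766e-04, 9.766e-04, 1.465e-03, 9.766e-04, 1.465e-03]  ψ = [3, 0, 2, 1, 3]  (obs o_1=0)
t=2: δ = [3.052e-05, 1.221e-04, 6.866e-05, 3.052e-05, 6.866e-05]  ψ = [3, 0, 2, 1, 4]  (obs o_2=4)
t=3: δ = [1.907e-06, 3.815e-06, 3.815e-06, 3.815e-06, 3.219e-06]  ψ = [1, 1, 1, 1, 4]  (obs o_3=6)
t=4: δ = [2.384e-07, 1.192e-07, 1.788e-07, 1.192e-07, 1.788e-07]  ψ = [3, 0, 2, 1, 3]  (obs o_4=1)
backtrack: best end state = 0; path = [3, 0, 1, 3, 0]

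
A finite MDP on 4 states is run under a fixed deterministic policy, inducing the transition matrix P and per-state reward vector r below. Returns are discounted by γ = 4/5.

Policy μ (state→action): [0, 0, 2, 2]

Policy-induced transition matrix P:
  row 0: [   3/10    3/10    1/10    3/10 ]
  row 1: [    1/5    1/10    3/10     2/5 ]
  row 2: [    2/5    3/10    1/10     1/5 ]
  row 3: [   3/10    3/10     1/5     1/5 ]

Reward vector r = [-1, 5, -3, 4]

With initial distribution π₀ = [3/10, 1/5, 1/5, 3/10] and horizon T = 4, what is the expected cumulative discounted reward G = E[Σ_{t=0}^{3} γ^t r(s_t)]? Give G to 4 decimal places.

t=0: π = [0.3000, 0.2000, 0.2000, 0.3000], E[r] = 1.3000, γ^t·E[r] = 1.300000, running G = 1.300000
t=1: π = [0.3000, 0.2600, 0.1700, 0.2700], E[r] = 1.5700, γ^t·E[r] = 1.256000, running G = 2.556000
t=2: π = [0.2910, 0.2480, 0.1790, 0.2820], E[r] = 1.5400, γ^t·E[r] = 0.985600, running G = 3.541600
t=3: π = [0.2931, 0.2504, 0.1778, 0.2787], E[r] = 1.5403, γ^t·E[r] = 0.788634, running G = 4.330234

G = 4.3302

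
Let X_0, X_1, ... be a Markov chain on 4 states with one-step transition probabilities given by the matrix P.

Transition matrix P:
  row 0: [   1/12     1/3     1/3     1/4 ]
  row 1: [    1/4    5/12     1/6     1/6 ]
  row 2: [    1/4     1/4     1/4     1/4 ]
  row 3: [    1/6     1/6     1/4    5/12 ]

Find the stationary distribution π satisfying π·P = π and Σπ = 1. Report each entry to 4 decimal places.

π = [0.1949, 0.2924, 0.2419, 0.2708]

Balance equations π_j = Σ_i π_i·P[i][j]:
  π_0 = 1/12·π_0 + 1/4·π_1 + 1/4·π_2 + 1/6·π_3
  π_1 = 1/3·π_0 + 5/12·π_1 + 1/4·π_2 + 1/6·π_3
  π_2 = 1/3·π_0 + 1/6·π_1 + 1/4·π_2 + 1/4·π_3
  normalize: π_0 + π_1 + π_2 + π_3 = 1
Solving the linear system gives exactly π = [54/277, 81/277, 67/277, 75/277].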